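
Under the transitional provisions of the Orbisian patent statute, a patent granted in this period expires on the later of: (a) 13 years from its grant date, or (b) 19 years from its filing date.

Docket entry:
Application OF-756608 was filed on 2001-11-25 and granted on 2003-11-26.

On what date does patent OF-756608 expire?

(a) grant + 13 years → 26 November 2016.
(b) filing + 19 years → 25 November 2020.
Later of the two: 25 November 2020.

November 25, 2020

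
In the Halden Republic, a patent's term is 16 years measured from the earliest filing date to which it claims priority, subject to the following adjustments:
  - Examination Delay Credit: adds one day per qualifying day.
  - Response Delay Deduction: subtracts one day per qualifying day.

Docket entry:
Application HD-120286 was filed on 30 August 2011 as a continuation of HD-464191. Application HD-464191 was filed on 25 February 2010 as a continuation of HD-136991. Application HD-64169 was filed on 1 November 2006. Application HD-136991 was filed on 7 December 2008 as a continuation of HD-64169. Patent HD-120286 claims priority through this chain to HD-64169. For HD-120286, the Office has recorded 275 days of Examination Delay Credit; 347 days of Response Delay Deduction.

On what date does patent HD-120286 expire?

Earliest priority filing: 1 November 2006.
Base term: 1 November 2006 + 16 years → 1 November 2022.
Examination Delay Credit: +275 days → 3 August 2023.
Response Delay Deduction: −347 days → 21 August 2022.

2022-08-21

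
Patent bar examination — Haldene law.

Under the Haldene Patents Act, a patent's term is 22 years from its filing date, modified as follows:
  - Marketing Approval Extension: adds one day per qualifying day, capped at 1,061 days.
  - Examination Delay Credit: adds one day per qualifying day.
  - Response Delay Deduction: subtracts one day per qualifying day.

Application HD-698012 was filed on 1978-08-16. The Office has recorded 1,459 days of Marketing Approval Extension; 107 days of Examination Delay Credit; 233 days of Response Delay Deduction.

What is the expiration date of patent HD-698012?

Base term: filing date + 22 years → 16 August 2000.
Marketing Approval Extension: 1459 days claimed exceeds the 1061-day cap, so +1061 days → 13 July 2003.
Examination Delay Credit: +107 days → 28 October 2003.
Response Delay Deduction: −233 days → 9 March 2003.

March 9, 2003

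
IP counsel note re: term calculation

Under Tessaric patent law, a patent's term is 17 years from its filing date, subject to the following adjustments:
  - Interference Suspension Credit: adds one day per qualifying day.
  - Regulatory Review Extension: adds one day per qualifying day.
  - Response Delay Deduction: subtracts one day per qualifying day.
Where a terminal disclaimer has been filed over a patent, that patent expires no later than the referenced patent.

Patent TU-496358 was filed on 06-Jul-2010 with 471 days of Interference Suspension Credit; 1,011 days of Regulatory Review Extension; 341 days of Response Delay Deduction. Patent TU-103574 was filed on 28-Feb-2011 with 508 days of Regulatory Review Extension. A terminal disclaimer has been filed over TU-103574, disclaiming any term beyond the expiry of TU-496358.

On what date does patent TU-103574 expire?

2029-07-20

Natural term of TU-103574:
  Base: filing + 17 years → 28 February 2028.
  Regulatory Review Extension: +508 days → 20 July 2029.
Expiry of referenced patent TU-496358:
  Base: filing + 17 years → 6 July 2027.
  Interference Suspension Credit: +471 days → 19 October 2028.
  Regulatory Review Extension: +1011 days → 27 July 2031.
  Response Delay Deduction: −341 days → 20 August 2030.
Terminal disclaimer: TU-103574 expires on the earlier of 20 July 2029 and 20 August 2030.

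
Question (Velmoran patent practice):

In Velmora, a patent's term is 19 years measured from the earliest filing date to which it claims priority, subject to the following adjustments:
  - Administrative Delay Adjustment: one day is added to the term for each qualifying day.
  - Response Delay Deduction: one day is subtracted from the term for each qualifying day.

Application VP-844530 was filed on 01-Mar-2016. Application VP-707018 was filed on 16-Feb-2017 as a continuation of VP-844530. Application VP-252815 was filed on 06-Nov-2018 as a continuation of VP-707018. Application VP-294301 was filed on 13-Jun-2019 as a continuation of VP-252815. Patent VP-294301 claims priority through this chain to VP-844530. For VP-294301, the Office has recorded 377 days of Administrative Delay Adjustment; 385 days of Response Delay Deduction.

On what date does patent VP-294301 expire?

February 21, 2035

Earliest priority filing: 1 March 2016.
Base term: 1 March 2016 + 19 years → 1 March 2035.
Administrative Delay Adjustment: +377 days → 12 March 2036.
Response Delay Deduction: −385 days → 21 February 2035.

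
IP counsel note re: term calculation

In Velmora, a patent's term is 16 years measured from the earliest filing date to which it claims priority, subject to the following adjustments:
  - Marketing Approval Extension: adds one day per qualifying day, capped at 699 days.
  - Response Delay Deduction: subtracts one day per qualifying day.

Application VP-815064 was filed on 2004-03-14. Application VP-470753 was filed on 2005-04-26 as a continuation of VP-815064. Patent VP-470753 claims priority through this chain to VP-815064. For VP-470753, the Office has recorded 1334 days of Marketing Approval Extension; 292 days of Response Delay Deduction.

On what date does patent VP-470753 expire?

Earliest priority filing: 14 March 2004.
Base term: 14 March 2004 + 16 years → 14 March 2020.
Marketing Approval Extension: 1334 days claimed exceeds the 699-day cap, so +699 days → 11 February 2022.
Response Delay Deduction: −292 days → 25 April 2021.

2021-04-25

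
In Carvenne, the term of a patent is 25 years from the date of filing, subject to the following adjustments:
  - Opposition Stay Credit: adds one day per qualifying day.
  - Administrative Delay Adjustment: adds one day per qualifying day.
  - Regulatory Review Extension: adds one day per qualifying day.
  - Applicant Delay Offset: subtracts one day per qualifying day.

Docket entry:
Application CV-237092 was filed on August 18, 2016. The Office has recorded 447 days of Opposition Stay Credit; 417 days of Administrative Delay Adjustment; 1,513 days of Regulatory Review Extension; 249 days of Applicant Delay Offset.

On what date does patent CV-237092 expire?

2047-06-16

Base term: filing date + 25 years → 18 August 2041.
Opposition Stay Credit: +447 days → 8 November 2042.
Administrative Delay Adjustment: +417 days → 30 December 2043.
Regulatory Review Extension: +1513 days → 20 February 2048.
Applicant Delay Offset: −249 days → 16 June 2047.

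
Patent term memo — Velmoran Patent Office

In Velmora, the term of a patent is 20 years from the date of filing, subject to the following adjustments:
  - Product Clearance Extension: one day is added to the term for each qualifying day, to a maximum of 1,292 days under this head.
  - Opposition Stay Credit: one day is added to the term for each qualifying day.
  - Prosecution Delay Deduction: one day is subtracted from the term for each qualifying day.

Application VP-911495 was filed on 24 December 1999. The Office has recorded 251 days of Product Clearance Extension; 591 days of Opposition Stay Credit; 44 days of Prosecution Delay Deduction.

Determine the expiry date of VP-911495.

Base term: filing date + 20 years → 24 December 2019.
Product Clearance Extension: 251 days (within the 1292-day cap) → +251 days → 31 August 2020.
Opposition Stay Credit: +591 days → 14 April 2022.
Prosecution Delay Deduction: −44 days → 1 March 2022.

March 1, 2022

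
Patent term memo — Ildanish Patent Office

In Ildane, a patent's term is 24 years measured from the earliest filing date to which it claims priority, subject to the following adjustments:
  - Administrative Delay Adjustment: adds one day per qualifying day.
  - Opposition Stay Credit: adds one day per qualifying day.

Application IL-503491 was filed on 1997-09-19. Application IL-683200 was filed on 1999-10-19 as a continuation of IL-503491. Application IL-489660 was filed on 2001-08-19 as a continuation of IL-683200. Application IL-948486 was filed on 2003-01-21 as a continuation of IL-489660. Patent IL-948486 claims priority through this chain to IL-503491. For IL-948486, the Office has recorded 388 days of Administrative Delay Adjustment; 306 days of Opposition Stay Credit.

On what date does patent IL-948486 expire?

August 14, 2023

Earliest priority filing: 19 September 1997.
Base term: 19 September 1997 + 24 years → 19 September 2021.
Administrative Delay Adjustment: +388 days → 12 October 2022.
Opposition Stay Credit: +306 days → 14 August 2023.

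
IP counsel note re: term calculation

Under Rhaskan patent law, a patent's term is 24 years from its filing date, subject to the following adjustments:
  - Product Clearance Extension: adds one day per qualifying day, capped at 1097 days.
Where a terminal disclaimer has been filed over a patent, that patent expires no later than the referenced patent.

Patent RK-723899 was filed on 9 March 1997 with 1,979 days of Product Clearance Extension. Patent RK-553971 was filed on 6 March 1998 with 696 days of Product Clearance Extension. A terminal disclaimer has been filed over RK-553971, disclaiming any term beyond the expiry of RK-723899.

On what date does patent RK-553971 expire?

January 31, 2024

Natural term of RK-553971:
  Base: filing + 24 years → 6 March 2022.
  Product Clearance Extension: 696 days (within the 1097-day cap) → +696 days → 31 January 2024.
Expiry of referenced patent RK-723899:
  Base: filing + 24 years → 9 March 2021.
  Product Clearance Extension: 1979 days claimed exceeds the 1097-day cap, so +1097 days → 10 March 2024.
Terminal disclaimer: RK-553971 expires on the earlier of 31 January 2024 and 10 March 2024.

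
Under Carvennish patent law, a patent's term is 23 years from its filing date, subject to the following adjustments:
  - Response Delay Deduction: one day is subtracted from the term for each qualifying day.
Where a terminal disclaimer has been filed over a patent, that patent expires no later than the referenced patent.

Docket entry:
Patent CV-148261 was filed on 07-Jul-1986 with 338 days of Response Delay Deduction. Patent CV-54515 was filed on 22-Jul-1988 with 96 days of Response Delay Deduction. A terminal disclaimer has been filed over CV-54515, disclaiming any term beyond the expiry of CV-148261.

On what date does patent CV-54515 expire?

Natural term of CV-54515:
  Base: filing + 23 years → 22 July 2011.
  Response Delay Deduction: −96 days → 17 April 2011.
Expiry of referenced patent CV-148261:
  Base: filing + 23 years → 7 July 2009.
  Response Delay Deduction: −338 days → 3 August 2008.
Terminal disclaimer: CV-54515 expires on the earlier of 17 April 2011 and 3 August 2008.

August 3, 2008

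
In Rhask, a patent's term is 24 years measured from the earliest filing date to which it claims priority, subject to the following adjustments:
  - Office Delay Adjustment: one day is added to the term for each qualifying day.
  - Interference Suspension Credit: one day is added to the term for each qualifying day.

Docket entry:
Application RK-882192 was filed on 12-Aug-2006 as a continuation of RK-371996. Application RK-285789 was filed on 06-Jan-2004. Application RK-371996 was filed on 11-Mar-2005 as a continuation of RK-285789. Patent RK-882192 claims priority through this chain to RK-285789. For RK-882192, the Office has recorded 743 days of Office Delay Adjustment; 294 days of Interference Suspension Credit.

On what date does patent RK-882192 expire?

2030-11-08

Earliest priority filing: 6 January 2004.
Base term: 6 January 2004 + 24 years → 6 January 2028.
Office Delay Adjustment: +743 days → 18 January 2030.
Interference Suspension Credit: +294 days → 8 November 2030.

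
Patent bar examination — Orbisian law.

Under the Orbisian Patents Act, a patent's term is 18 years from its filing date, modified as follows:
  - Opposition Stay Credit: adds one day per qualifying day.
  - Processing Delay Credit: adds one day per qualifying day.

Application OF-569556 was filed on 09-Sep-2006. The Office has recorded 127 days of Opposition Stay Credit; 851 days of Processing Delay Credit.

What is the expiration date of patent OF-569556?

May 15, 2027

Base term: filing date + 18 years → 9 September 2024.
Opposition Stay Credit: +127 days → 14 January 2025.
Processing Delay Credit: +851 days → 15 May 2027.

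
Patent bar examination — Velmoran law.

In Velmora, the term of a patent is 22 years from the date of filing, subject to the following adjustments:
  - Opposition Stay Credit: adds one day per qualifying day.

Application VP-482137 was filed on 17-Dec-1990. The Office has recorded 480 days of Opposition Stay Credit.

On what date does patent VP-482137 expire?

Base term: filing date + 22 years → 17 December 2012.
Opposition Stay Credit: +480 days → 11 April 2014.

April 11, 2014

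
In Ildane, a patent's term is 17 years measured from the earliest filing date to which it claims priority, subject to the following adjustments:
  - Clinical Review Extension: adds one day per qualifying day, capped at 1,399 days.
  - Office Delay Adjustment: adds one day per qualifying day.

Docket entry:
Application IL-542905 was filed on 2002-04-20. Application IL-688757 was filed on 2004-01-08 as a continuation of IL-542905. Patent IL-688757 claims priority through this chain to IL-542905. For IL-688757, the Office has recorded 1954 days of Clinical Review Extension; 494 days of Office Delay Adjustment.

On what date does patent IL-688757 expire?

Earliest priority filing: 20 April 2002.
Base term: 20 April 2002 + 17 years → 20 April 2019.
Clinical Review Extension: 1954 days claimed exceeds the 1399-day cap, so +1399 days → 17 February 2023.
Office Delay Adjustment: +494 days → 25 June 2024.

2024-06-25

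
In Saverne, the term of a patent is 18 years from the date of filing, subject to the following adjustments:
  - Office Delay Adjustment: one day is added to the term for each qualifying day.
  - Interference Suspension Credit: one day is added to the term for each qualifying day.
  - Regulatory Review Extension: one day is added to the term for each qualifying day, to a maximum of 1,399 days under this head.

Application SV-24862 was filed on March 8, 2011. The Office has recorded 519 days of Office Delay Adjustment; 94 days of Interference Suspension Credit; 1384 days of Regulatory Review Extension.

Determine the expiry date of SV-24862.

2034-08-26

Base term: filing date + 18 years → 8 March 2029.
Office Delay Adjustment: +519 days → 9 August 2030.
Interference Suspension Credit: +94 days → 11 November 2030.
Regulatory Review Extension: 1384 days (within the 1399-day cap) → +1384 days → 26 August 2034.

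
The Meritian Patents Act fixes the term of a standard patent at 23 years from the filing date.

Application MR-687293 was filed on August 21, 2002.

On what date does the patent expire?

August 21, 2025

Filing date + 23 years → 21 August 2025.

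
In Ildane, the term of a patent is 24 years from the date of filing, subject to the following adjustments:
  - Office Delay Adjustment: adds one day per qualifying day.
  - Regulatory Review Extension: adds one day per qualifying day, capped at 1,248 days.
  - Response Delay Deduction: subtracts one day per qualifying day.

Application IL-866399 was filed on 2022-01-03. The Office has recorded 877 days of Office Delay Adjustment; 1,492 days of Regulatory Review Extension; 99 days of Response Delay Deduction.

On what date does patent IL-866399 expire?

Base term: filing date + 24 years → 3 January 2046.
Office Delay Adjustment: +877 days → 29 May 2048.
Regulatory Review Extension: 1492 days claimed exceeds the 1248-day cap, so +1248 days → 29 October 2051.
Response Delay Deduction: −99 days → 22 July 2051.

July 22, 2051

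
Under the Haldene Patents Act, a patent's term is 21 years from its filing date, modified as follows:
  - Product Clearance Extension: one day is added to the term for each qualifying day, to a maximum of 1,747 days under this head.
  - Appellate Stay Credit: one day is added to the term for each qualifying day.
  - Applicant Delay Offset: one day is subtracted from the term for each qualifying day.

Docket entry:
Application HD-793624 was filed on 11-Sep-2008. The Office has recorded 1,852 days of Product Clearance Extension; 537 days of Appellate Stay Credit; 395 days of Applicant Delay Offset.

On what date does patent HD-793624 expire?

Base term: filing date + 21 years → 11 September 2029.
Product Clearance Extension: 1852 days claimed exceeds the 1747-day cap, so +1747 days → 24 June 2034.
Appellate Stay Credit: +537 days → 13 December 2035.
Applicant Delay Offset: −395 days → 13 November 2034.

2034-11-13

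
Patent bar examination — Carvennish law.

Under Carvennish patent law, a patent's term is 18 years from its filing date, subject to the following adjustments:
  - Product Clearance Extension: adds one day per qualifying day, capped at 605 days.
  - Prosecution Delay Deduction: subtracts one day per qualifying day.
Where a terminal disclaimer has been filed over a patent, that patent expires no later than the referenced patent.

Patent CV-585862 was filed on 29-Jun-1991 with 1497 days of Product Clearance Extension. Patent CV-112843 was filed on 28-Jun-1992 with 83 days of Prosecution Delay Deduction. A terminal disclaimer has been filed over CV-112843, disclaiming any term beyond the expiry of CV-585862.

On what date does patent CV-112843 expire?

2010-04-06

Natural term of CV-112843:
  Base: filing + 18 years → 28 June 2010.
  Prosecution Delay Deduction: −83 days → 6 April 2010.
Expiry of referenced patent CV-585862:
  Base: filing + 18 years → 29 June 2009.
  Product Clearance Extension: 1497 days claimed exceeds the 605-day cap, so +605 days → 24 February 2011.
Terminal disclaimer: CV-112843 expires on the earlier of 6 April 2010 and 24 February 2011.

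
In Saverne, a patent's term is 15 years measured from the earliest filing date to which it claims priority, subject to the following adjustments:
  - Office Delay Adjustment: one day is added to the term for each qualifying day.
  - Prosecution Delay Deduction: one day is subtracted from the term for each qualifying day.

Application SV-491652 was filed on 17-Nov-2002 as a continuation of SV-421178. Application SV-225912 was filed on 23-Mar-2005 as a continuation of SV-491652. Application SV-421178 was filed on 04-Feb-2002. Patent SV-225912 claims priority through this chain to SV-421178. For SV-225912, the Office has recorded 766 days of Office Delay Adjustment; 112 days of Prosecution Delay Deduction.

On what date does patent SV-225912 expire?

November 20, 2018

Earliest priority filing: 4 February 2002.
Base term: 4 February 2002 + 15 years → 4 February 2017.
Office Delay Adjustment: +766 days → 12 March 2019.
Prosecution Delay Deduction: −112 days → 20 November 2018.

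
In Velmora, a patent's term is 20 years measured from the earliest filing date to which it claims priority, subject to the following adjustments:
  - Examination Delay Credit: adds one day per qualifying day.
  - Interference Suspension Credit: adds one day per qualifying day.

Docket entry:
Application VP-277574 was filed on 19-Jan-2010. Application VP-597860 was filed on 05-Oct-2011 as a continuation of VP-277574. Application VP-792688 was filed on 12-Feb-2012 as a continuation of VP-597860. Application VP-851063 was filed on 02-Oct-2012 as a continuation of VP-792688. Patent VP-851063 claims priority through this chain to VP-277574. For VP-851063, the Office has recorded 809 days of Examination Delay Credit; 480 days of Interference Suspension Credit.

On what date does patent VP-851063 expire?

July 31, 2033

Earliest priority filing: 19 January 2010.
Base term: 19 January 2010 + 20 years → 19 January 2030.
Examination Delay Credit: +809 days → 7 April 2032.
Interference Suspension Credit: +480 days → 31 July 2033.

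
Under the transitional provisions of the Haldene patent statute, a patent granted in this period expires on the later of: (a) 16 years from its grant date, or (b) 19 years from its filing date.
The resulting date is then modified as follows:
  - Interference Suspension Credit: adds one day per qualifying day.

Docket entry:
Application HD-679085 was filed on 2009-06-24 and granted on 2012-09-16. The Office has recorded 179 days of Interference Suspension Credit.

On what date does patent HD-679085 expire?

(a) grant + 16 years → 16 September 2028.
(b) filing + 19 years → 24 June 2028.
Later of the two: 16 September 2028.
Interference Suspension Credit: +179 days → 14 March 2029.

2029-03-14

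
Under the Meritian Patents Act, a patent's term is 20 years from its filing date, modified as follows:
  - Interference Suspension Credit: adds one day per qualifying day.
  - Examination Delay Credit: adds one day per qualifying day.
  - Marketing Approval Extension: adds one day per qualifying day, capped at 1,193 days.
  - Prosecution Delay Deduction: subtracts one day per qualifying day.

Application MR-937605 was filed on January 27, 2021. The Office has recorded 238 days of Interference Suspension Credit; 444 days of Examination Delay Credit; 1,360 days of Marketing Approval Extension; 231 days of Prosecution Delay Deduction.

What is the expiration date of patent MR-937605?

July 29, 2045

Base term: filing date + 20 years → 27 January 2041.
Interference Suspension Credit: +238 days → 22 September 2041.
Examination Delay Credit: +444 days → 10 December 2042.
Marketing Approval Extension: 1360 days claimed exceeds the 1193-day cap, so +1193 days → 17 March 2046.
Prosecution Delay Deduction: −231 days → 29 July 2045.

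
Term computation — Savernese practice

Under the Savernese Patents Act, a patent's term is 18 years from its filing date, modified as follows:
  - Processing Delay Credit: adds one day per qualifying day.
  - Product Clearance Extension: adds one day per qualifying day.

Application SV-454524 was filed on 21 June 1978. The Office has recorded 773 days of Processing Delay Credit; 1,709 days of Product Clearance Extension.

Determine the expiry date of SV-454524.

Base term: filing date + 18 years → 21 June 1996.
Processing Delay Credit: +773 days → 3 August 1998.
Product Clearance Extension: +1709 days → 8 April 2003.

April 8, 2003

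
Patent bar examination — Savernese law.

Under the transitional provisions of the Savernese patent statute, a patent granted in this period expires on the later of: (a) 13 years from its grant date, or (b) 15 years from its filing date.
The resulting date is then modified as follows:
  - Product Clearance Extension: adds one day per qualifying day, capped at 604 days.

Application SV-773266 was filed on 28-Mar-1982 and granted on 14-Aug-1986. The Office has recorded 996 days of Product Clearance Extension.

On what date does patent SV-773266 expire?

April 9, 2001

(a) grant + 13 years → 14 August 1999.
(b) filing + 15 years → 28 March 1997.
Later of the two: 14 August 1999.
Product Clearance Extension: 996 days claimed exceeds the 604-day cap, so +604 days → 9 April 2001.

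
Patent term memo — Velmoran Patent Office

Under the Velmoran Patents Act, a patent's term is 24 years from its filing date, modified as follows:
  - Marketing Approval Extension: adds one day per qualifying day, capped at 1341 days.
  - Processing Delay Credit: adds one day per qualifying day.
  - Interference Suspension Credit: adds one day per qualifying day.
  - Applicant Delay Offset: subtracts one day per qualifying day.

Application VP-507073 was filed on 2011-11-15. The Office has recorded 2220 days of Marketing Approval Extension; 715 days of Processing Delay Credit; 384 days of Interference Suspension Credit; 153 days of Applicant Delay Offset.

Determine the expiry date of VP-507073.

February 18, 2042

Base term: filing date + 24 years → 15 November 2035.
Marketing Approval Extension: 2220 days claimed exceeds the 1341-day cap, so +1341 days → 18 July 2039.
Processing Delay Credit: +715 days → 2 July 2041.
Interference Suspension Credit: +384 days → 21 July 2042.
Applicant Delay Offset: −153 days → 18 February 2042.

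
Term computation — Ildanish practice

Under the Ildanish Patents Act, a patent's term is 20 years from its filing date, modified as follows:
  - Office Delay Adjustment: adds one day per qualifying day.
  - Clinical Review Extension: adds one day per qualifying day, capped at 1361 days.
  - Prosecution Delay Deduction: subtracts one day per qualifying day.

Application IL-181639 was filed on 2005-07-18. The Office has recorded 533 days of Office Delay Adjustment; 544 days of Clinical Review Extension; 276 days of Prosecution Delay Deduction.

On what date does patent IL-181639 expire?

Base term: filing date + 20 years → 18 July 2025.
Office Delay Adjustment: +533 days → 2 January 2027.
Clinical Review Extension: 544 days (within the 1361-day cap) → +544 days → 29 June 2028.
Prosecution Delay Deduction: −276 days → 27 September 2027.

2027-09-27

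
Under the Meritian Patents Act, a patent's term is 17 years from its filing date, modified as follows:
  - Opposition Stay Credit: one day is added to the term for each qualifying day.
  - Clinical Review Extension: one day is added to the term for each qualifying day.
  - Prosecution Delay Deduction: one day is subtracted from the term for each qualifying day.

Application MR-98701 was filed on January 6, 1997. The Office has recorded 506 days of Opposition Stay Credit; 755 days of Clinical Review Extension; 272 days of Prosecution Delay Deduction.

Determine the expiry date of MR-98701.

September 21, 2016

Base term: filing date + 17 years → 6 January 2014.
Opposition Stay Credit: +506 days → 27 May 2015.
Clinical Review Extension: +755 days → 20 June 2017.
Prosecution Delay Deduction: −272 days → 21 September 2016.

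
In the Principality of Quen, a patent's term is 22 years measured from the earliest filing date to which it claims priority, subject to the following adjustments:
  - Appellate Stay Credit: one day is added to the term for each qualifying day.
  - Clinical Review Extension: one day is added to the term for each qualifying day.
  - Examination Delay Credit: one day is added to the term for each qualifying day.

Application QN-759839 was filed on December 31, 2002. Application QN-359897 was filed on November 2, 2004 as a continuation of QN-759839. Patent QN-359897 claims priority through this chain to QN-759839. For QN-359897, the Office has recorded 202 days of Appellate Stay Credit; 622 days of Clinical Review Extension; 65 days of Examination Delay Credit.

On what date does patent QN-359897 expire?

June 8, 2027

Earliest priority filing: 31 December 2002.
Base term: 31 December 2002 + 22 years → 31 December 2024.
Appellate Stay Credit: +202 days → 21 July 2025.
Clinical Review Extension: +622 days → 4 April 2027.
Examination Delay Credit: +65 days → 8 June 2027.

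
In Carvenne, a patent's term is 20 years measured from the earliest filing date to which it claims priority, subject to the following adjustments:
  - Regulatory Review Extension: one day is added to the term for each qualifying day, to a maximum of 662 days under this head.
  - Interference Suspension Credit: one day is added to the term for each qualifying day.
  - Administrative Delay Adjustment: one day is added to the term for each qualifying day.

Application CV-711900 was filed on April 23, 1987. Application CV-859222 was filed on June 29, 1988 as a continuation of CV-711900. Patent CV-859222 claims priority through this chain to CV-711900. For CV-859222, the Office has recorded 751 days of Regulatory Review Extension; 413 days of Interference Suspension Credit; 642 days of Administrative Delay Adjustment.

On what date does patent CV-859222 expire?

January 4, 2012

Earliest priority filing: 23 April 1987.
Base term: 23 April 1987 + 20 years → 23 April 2007.
Regulatory Review Extension: 751 days claimed exceeds the 662-day cap, so +662 days → 13 February 2009.
Interference Suspension Credit: +413 days → 2 April 2010.
Administrative Delay Adjustment: +642 days → 4 January 2012.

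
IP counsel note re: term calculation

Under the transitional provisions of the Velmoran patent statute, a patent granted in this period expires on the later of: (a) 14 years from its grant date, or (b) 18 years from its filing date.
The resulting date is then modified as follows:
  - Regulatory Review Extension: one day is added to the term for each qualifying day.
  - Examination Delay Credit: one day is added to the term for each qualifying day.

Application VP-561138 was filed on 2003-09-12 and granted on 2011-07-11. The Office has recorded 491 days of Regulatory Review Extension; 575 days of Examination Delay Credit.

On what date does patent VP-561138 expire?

(a) grant + 14 years → 11 July 2025.
(b) filing + 18 years → 12 September 2021.
Later of the two: 11 July 2025.
Regulatory Review Extension: +491 days → 14 November 2026.
Examination Delay Credit: +575 days → 11 June 2028.

2028-06-11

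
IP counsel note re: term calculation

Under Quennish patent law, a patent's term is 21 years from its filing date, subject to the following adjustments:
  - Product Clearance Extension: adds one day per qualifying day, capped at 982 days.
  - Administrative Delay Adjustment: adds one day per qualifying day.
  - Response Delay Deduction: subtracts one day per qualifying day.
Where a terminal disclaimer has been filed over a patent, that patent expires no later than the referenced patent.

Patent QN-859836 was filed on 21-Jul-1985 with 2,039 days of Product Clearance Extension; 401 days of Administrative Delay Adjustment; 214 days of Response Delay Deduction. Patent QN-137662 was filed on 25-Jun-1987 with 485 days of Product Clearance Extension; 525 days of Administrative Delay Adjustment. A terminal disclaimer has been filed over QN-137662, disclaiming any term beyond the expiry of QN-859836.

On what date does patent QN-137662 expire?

2009-10-02

Natural term of QN-137662:
  Base: filing + 21 years → 25 June 2008.
  Product Clearance Extension: 485 days (within the 982-day cap) → +485 days → 23 October 2009.
  Administrative Delay Adjustment: +525 days → 1 April 2011.
Expiry of referenced patent QN-859836:
  Base: filing + 21 years → 21 July 2006.
  Product Clearance Extension: 2039 days claimed exceeds the 982-day cap, so +982 days → 29 March 2009.
  Administrative Delay Adjustment: +401 days → 4 May 2010.
  Response Delay Deduction: −214 days → 2 October 2009.
Terminal disclaimer: QN-137662 expires on the earlier of 1 April 2011 and 2 October 2009.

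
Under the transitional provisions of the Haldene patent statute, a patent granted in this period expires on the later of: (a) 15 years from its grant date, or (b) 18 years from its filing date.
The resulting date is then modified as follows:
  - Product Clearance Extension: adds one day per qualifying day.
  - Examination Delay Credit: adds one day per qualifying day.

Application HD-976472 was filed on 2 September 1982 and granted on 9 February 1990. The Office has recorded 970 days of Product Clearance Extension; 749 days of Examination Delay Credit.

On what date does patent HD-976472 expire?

(a) grant + 15 years → 9 February 2005.
(b) filing + 18 years → 2 September 2000.
Later of the two: 9 February 2005.
Product Clearance Extension: +970 days → 7 October 2007.
Examination Delay Credit: +749 days → 25 October 2009.

October 25, 2009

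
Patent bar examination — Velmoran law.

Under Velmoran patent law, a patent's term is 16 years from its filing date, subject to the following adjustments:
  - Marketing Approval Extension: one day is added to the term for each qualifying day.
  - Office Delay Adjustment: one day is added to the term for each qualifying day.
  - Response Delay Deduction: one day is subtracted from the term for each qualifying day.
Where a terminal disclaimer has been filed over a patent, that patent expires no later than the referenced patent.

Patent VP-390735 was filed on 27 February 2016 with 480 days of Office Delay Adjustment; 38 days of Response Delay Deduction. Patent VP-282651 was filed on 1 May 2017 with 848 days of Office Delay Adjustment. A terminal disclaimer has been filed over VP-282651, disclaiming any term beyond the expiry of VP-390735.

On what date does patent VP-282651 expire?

Natural term of VP-282651:
  Base: filing + 16 years → 1 May 2033.
  Office Delay Adjustment: +848 days → 27 August 2035.
Expiry of referenced patent VP-390735:
  Base: filing + 16 years → 27 February 2032.
  Office Delay Adjustment: +480 days → 21 June 2033.
  Response Delay Deduction: −38 days → 14 May 2033.
Terminal disclaimer: VP-282651 expires on the earlier of 27 August 2035 and 14 May 2033.

May 14, 2033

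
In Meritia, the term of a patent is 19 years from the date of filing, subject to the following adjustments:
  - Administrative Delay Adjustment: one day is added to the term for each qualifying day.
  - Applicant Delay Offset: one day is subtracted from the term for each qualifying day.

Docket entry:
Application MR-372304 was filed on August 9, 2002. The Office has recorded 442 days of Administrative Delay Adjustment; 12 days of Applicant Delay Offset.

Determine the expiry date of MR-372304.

Base term: filing date + 19 years → 9 August 2021.
Administrative Delay Adjustment: +442 days → 25 October 2022.
Applicant Delay Offset: −12 days → 13 October 2022.

2022-10-13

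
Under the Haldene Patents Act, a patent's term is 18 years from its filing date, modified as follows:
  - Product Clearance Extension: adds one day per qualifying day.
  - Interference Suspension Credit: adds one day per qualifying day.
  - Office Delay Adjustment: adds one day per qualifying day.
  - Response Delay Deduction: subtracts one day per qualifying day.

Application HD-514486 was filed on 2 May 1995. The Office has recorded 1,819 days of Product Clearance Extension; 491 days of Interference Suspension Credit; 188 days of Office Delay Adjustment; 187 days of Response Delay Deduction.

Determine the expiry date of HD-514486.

Base term: filing date + 18 years → 2 May 2013.
Product Clearance Extension: +1819 days → 25 April 2018.
Interference Suspension Credit: +491 days → 29 August 2019.
Office Delay Adjustment: +188 days → 4 March 2020.
Response Delay Deduction: −187 days → 30 August 2019.

August 30, 2019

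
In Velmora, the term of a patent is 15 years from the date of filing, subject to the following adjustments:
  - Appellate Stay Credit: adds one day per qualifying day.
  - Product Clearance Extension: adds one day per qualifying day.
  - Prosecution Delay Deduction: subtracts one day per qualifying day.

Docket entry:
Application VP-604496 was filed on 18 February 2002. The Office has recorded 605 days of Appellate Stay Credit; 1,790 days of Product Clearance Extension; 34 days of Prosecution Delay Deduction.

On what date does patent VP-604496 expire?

Base term: filing date + 15 years → 18 February 2017.
Appellate Stay Credit: +605 days → 16 October 2018.
Product Clearance Extension: +1790 days → 10 September 2023.
Prosecution Delay Deduction: −34 days → 7 August 2023.

2023-08-07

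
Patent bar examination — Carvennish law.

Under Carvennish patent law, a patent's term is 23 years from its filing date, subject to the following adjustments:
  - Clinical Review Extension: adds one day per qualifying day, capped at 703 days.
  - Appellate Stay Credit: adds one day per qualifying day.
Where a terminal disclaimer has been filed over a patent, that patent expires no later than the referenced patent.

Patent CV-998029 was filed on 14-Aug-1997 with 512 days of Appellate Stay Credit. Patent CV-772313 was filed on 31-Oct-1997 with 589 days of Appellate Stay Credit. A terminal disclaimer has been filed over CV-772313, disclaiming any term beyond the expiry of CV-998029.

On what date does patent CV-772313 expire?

Natural term of CV-772313:
  Base: filing + 23 years → 31 October 2020.
  Appellate Stay Credit: +589 days → 12 June 2022.
Expiry of referenced patent CV-998029:
  Base: filing + 23 years → 14 August 2020.
  Appellate Stay Credit: +512 days → 8 January 2022.
Terminal disclaimer: CV-772313 expires on the earlier of 12 June 2022 and 8 January 2022.

2022-01-08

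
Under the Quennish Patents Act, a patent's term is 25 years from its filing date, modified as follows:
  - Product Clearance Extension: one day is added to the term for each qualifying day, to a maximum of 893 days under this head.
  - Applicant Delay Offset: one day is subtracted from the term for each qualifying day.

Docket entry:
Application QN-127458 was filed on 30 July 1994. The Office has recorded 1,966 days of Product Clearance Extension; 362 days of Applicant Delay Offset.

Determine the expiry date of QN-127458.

Base term: filing date + 25 years → 30 July 2019.
Product Clearance Extension: 1966 days claimed exceeds the 893-day cap, so +893 days → 8 January 2022.
Applicant Delay Offset: −362 days → 11 January 2021.

January 11, 2021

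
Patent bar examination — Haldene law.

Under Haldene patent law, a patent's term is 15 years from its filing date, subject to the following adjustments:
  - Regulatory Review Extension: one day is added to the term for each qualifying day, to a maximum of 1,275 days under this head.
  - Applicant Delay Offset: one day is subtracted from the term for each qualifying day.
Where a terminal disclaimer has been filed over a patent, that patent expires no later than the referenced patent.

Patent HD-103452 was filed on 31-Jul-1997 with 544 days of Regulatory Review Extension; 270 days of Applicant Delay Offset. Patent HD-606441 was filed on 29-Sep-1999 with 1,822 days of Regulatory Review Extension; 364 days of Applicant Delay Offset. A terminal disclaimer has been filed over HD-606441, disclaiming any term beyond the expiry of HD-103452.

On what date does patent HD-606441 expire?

May 1, 2013

Natural term of HD-606441:
  Base: filing + 15 years → 29 September 2014.
  Regulatory Review Extension: 1822 days claimed exceeds the 1275-day cap, so +1275 days → 27 March 2018.
  Applicant Delay Offset: −364 days → 28 March 2017.
Expiry of referenced patent HD-103452:
  Base: filing + 15 years → 31 July 2012.
  Regulatory Review Extension: 544 days (within the 1275-day cap) → +544 days → 26 January 2014.
  Applicant Delay Offset: −270 days → 1 May 2013.
Terminal disclaimer: HD-606441 expires on the earlier of 28 March 2017 and 1 May 2013.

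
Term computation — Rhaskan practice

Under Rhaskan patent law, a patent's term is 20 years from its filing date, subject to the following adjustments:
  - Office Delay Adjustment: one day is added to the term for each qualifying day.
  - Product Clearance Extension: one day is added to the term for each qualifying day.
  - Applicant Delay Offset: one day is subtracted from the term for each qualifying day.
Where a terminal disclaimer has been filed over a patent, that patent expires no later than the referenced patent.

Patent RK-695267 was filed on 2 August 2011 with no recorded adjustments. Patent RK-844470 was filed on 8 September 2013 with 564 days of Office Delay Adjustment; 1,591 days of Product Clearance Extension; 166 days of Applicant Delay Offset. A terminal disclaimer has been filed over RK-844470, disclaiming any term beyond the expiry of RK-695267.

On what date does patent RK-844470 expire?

August 2, 2031

Natural term of RK-844470:
  Base: filing + 20 years → 8 September 2033.
  Office Delay Adjustment: +564 days → 26 March 2035.
  Product Clearance Extension: +1591 days → 3 August 2039.
  Applicant Delay Offset: −166 days → 18 February 2039.
Expiry of referenced patent RK-695267:
  Base: filing + 20 years → 2 August 2031.
Terminal disclaimer: RK-844470 expires on the earlier of 18 February 2039 and 2 August 2031.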